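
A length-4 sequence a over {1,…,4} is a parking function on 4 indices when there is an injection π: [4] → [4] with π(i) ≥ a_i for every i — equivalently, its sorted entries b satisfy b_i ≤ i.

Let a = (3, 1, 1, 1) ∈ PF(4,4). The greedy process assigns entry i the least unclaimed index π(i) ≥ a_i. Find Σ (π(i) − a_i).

4

Σπ = 4·5/2 = 10 (π permutes [4]); Σa = 3+1+1+1 = 6; disp = 10−6 = 4.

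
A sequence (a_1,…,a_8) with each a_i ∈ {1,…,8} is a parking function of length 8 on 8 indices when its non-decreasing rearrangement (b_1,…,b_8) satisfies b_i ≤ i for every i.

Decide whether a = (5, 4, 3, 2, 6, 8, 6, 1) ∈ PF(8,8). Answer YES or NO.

YES

Rearranged: b = (1, 2, 3, 4, 5, 6, 6, 8).
  b_1=1 ≤ 1
  b_2=2 ≤ 2
  b_3=3 ≤ 3
  b_4=4 ≤ 4
  b_5=5 ≤ 5
  b_6=6 ≤ 6
  b_7=6 ≤ 7
  b_8=8 ≤ 8
All bounds hold ⇒ YES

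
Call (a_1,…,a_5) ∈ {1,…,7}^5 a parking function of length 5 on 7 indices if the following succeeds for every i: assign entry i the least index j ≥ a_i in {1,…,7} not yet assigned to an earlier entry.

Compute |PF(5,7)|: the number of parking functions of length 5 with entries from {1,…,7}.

12288

|PF(5,7)| = 3·8^4 = 3·4096 = 12288 (Pollak)
Check (5,1,4,5,6) → sorted (1,4,5,5,6): b_i ≤ 2+i ∀i, a PF.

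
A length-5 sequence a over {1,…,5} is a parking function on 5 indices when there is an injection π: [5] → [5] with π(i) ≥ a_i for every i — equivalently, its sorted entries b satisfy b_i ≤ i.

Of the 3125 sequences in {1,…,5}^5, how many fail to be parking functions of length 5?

1829

|PF(5,5)| = (5+1−5)·(5+1)^{5−1} = 1×1296 = 1296 (Pollak)
One tuple (4,3,5,3,4) → sorted (3,3,4,4,5): b_1=3>1, not a PF.
So 3125 − 1296 = 1829 fail.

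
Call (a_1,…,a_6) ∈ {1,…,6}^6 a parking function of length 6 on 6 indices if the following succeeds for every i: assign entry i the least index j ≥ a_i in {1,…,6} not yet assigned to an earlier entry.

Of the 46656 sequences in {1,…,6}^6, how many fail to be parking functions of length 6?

29849

#PF = 1·7^5 = 1×16807 = 16807 [KW]
Check (4,6,5,1,6,6) → sorted (1,4,5,6,6,6): b_2=4>2, not a PF.
Total 46656; non-PF = 46656−16807 = 29849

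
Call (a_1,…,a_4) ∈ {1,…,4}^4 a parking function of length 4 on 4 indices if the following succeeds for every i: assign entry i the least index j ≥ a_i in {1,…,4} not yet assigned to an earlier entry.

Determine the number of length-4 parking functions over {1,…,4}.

125

#PF = 1·5^3 = 1·125 = 125 (Konheim–Weiss)
Check (3,1,1,3) → sorted (1,1,3,3): b_i ≤ i ∀i, a PF.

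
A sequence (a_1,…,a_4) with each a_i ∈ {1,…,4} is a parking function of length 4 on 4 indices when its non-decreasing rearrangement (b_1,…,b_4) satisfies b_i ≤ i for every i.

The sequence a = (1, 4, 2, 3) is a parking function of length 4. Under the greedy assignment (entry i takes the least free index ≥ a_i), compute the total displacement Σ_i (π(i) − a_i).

Σπ = 4·5/2 = 10 (π permutes [4]); Σa = 1+4+2+3 = 10; disp = 10−10 = 0.

0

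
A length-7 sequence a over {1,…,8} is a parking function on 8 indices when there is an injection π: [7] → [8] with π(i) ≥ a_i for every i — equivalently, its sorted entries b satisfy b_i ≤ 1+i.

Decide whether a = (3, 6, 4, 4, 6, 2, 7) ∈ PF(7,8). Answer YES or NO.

Order a: b = (2, 3, 4, 4, 6, 6, 7).
  b_1=2 ≤ 2
  b_2=3 ≤ 3
  b_3=4 ≤ 4
  b_4=4 ≤ 5
  b_5=6 ≤ 6
  b_6=6 ≤ 7
  b_7=7 ≤ 8
All bounds hold ⇒ YES

YES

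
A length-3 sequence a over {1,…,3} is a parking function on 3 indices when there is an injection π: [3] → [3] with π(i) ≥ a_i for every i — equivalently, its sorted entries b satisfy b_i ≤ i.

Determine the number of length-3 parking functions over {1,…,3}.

|PF| = (3+1−3)·(3+1)^{3−1} = 1·16 = 16 [KW]
Example (2,1,1) → sorted (1,1,2): b_i ≤ i ∀i, a PF.

16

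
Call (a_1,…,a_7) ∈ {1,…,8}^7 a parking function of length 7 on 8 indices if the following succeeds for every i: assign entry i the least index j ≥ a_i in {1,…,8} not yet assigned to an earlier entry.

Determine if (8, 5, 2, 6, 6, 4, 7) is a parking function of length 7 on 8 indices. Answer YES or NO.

NO

Rearranged: b = (2, 4, 5, 6, 6, 7, 8).
  b_1=2 ≤ 2
  b_2=4 > 3
  fails at i=2 ⇒ NO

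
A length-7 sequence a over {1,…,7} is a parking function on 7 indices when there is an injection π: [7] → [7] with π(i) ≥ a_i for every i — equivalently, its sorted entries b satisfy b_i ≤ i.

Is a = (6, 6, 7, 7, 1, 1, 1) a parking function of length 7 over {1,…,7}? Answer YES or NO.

Order a: b = (1, 1, 1, 6, 6, 7, 7).
  b_1=1 ≤ 1
  b_2=1 ≤ 2
  b_3=1 ≤ 3
  b_4=6 > 4
  fails at i=4 ⇒ NO

NO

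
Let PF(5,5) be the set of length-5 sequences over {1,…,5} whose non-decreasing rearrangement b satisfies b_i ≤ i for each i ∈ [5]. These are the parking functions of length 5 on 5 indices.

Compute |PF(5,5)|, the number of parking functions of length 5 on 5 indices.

1296

Count = (6−5)·6^(5−1) = 1×1296 = 1296 (Pollak)
E.g. (5,1,3,2,4) → sorted (1,2,3,4,5): b_i ≤ i ∀i, a PF.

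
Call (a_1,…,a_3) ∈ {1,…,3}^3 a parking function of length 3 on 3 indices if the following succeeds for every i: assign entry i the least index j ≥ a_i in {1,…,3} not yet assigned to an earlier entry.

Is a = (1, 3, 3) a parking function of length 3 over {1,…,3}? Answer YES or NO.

Rearranged: b = (1, 3, 3).
  b_1=1 ≤ 1
  b_2=3 > 2
  fails at i=2 ⇒ NO

NO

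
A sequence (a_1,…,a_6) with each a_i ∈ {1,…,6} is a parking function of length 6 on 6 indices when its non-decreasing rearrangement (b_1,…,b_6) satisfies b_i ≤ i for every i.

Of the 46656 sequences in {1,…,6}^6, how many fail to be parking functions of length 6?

|PF| = (7−6)·7^(6−1) = 1 · 16807 = 16807 [KW]
One tuple (6,2,4,1,6,1) → sorted (1,1,2,4,6,6): b_5=6>5, not a PF.
6^6 − 16807 = 46656 − 16807 = 29849

29849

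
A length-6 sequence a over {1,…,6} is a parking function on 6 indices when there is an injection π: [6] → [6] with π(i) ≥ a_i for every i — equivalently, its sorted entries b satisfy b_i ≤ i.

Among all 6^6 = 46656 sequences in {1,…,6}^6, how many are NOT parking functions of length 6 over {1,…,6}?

|PF| = (7−6)·7^(6−1) = 1 · 16807 = 16807 [KW]
Example (2,6,1,5,6,4) → sorted (1,2,4,5,6,6): b_3=4>3, not a PF.
So 46656 − 16807 = 29849 fail.

29849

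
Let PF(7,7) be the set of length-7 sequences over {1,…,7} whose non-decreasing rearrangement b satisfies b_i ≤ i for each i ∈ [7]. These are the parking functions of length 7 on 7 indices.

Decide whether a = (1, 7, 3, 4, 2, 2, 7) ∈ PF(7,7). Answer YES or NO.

Order a: b = (1, 2, 2, 3, 4, 7, 7).
  b_1=1 ≤ 1
  b_2=2 ≤ 2
  b_3=2 ≤ 3
  b_4=3 ≤ 4
  b_5=4 ≤ 5
  b_6=7 > 6
  fails at i=6 ⇒ NO

NO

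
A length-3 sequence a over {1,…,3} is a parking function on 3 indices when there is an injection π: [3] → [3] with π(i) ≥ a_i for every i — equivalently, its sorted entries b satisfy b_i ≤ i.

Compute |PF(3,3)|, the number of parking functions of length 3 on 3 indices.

16

|PF| = (3−3+1)·(3+1)^(3−1) = 1 · 16 = 16 (Konheim–Weiss)
One tuple (1,3,2) → sorted (1,2,3): b_i ≤ i ∀i, a PF.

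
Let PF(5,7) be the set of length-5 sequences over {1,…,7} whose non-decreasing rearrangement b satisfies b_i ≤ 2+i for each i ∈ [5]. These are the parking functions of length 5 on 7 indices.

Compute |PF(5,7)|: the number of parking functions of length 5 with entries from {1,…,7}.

|PF(5,7)| = (8−5)·8^(5−1) = 3×4096 = 12288
One tuple (4,4,7,2,6) → sorted (2,4,4,6,7): b_i ≤ 2+i ∀i, a PF.

12288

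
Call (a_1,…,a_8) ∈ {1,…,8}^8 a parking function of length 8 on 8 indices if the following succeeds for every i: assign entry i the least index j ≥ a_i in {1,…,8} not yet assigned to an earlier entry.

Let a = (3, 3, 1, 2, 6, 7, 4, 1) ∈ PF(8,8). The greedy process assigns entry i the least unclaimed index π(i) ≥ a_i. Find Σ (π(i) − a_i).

Σπ(i) = 1+…+8 = 36; Σa = 3+3+1+2+6+7+4+1 = 27; disp = 36−27 = 9.

9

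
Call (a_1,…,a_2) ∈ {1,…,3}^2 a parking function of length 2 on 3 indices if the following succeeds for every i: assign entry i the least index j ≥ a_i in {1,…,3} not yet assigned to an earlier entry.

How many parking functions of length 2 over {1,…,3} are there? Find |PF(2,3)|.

8

Count = (3+1−2)·(3+1)^{2−1} = 2 · 4 = 8 (Konheim–Weiss)
One tuple (2,2) → sorted (2,2): b_i ≤ 1+i ∀i, a PF.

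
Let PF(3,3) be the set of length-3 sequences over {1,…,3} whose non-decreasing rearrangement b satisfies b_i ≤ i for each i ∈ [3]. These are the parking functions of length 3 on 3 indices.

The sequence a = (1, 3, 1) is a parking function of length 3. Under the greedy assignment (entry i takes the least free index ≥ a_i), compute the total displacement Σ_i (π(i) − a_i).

1

Σπ(i) = 1+…+3 = 6; Σa = 1+3+1 = 5; disp = 6−5 = 1.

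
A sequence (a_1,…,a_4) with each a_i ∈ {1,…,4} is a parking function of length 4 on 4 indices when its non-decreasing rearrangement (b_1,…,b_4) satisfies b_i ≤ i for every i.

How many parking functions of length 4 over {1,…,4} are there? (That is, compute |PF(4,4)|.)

#PF = (4+1−4)·(4+1)^{4−1} = 1 · 125 = 125 (Pollak)
Check (2,4,1,3) → sorted (1,2,3,4): b_i ≤ i ∀i, a PF.

125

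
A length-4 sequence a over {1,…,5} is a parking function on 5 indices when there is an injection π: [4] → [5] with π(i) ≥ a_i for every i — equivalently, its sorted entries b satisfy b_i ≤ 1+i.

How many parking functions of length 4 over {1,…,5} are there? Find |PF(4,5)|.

|PF| = (5−4+1)·(5+1)^(4−1) = 2 · 216 = 432 (Pollak)
E.g. (1,2,3,5) → sorted (1,2,3,5): b_i ≤ 1+i ∀i, a PF.

432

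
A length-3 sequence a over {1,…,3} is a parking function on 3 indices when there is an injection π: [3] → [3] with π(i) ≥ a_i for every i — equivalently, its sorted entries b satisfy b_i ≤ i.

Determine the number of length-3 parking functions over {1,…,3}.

Count = 1·4^2 = 1·16 = 16 [KW]
Check (2,2,1) → sorted (1,2,2): b_i ≤ i ∀i, a PF.

16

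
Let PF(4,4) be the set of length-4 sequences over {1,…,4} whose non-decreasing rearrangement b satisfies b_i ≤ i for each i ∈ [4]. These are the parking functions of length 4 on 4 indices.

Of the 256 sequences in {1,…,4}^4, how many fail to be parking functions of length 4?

131

|PF(4,4)| = (5−4)·5^(4−1) = 1 · 125 = 125 (Pollak)
E.g. (3,4,2,2) → sorted (2,2,3,4): b_1=2>1, not a PF.
4^4 − 125 = 256 − 125 = 131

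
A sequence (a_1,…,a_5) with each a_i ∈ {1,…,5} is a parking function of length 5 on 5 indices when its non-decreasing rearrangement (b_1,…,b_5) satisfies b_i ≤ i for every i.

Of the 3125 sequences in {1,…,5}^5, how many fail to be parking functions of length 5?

1829

|PF| = 1·6^4 = 1 · 1296 = 1296 [KW]
Check (4,5,5,5,5) → sorted (4,5,5,5,5): b_1=4>1, not a PF.
So 3125 − 1296 = 1829 fail.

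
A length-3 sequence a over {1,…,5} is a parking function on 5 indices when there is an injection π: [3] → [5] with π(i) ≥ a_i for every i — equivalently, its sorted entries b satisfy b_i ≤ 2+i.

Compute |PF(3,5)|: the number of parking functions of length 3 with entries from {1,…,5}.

108

|PF(3,5)| = (6−3)·6^(3−1) = 3×36 = 108 (Pollak)
E.g. (2,5,3) → sorted (2,3,5): b_i ≤ 2+i ∀i, a PF.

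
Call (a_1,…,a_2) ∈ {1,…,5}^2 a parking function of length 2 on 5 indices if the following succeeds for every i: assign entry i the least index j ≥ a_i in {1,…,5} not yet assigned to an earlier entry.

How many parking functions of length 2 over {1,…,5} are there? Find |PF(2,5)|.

Count = (5−2+1)·(5+1)^(2−1) = 4×6 = 24 [KW]
E.g. (5,2) → sorted (2,5): b_i ≤ 3+i ∀i, a PF.

24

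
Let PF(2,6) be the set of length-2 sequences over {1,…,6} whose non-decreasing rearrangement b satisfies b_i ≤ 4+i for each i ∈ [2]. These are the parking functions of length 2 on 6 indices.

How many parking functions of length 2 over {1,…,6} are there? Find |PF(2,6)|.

#PF = (6+1−2)·(6+1)^{2−1} = 5 · 7 = 35 (Pollak)
Check (4,6) → sorted (4,6): b_i ≤ 4+i ∀i, a PF.

35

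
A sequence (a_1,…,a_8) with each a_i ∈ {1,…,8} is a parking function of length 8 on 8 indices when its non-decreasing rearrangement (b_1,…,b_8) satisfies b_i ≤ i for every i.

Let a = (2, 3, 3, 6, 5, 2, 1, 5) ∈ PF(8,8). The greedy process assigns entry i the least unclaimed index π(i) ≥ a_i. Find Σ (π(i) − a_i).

Σπ(i) = 1+…+8 = 36; Σa = 2+3+3+6+5+2+1+5 = 27; disp = 36−27 = 9.

9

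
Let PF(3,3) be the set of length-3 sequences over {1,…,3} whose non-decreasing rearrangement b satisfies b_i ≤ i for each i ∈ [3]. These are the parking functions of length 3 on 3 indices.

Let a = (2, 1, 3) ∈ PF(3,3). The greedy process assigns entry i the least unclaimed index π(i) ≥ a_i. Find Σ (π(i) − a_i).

0

Σπ = 3·4/2 = 6 (π permutes [3]); Σa = 2+1+3 = 6; disp = 6−6 = 0.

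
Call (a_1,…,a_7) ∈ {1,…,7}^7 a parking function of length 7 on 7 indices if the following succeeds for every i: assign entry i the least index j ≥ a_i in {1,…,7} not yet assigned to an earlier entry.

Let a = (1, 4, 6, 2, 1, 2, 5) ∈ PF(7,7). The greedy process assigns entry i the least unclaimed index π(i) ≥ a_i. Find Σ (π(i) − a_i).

7

Σπ(i) = 1+…+7 = 28; Σa = 1+4+6+2+1+2+5 = 21; disp = 28−21 = 7.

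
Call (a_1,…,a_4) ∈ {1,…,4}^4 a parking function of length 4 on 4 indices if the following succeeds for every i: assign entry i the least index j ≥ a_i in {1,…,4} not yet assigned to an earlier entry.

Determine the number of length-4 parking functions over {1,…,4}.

|PF| = 1·5^3 = 1×125 = 125 (Pollak)
One tuple (1,2,3,3) → sorted (1,2,3,3): b_i ≤ i ∀i, a PF.

125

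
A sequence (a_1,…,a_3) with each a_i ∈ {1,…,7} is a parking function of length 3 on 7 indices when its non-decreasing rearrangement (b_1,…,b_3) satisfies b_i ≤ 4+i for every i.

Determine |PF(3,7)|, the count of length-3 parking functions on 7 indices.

Count = (7+1−3)·(7+1)^{3−1} = 5·64 = 320 (Pollak)
Example (6,6,3) → sorted (3,6,6): b_i ≤ 4+i ∀i, a PF.

320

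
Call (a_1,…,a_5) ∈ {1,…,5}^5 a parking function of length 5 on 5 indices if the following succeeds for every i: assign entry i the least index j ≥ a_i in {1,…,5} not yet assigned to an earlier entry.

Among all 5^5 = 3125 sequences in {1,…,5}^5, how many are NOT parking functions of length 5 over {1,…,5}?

|PF| = (5−5+1)·(5+1)^(5−1) = 1 · 1296 = 1296 [KW]
E.g. (5,3,4,4,2) → sorted (2,3,4,4,5): b_1=2>1, not a PF.
Total 3125; non-PF = 3125−1296 = 1829

1829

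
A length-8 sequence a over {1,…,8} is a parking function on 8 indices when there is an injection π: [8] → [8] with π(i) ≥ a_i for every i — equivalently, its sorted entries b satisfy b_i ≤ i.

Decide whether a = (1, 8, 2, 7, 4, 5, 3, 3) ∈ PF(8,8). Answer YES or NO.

YES

Rearranged: b = (1, 2, 3, 3, 4, 5, 7, 8).
  b_1=1 ≤ 1
  b_2=2 ≤ 2
  b_3=3 ≤ 3
  b_4=3 ≤ 4
  b_5=4 ≤ 5
  b_6=5 ≤ 6
  b_7=7 ≤ 7
  b_8=8 ≤ 8
All bounds hold ⇒ YES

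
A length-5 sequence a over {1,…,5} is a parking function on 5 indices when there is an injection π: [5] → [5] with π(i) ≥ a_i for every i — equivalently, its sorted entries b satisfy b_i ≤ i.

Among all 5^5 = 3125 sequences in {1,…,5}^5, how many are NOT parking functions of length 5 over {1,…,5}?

1829

|PF(5,5)| = (6−5)·6^(5−1) = 1·1296 = 1296 (Pollak)
Check (3,5,5,4,5) → sorted (3,4,5,5,5): b_1=3>1, not a PF.
So 3125 − 1296 = 1829 fail.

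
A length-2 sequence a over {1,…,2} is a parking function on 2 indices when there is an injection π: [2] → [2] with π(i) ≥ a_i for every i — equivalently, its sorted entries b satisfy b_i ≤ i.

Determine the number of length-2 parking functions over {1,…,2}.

#PF = 1·3^1 = 1 · 3 = 3 (Konheim–Weiss)
Check (1,1) → sorted (1,1): b_i ≤ i ∀i, a PF.

3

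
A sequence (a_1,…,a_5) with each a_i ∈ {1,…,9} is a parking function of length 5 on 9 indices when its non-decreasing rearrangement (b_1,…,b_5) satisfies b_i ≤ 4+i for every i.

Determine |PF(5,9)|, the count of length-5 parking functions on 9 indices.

#PF = (9−5+1)·(9+1)^(5−1) = 5 · 10000 = 50000 (Konheim–Weiss)
Example (4,3,9,5,1) → sorted (1,3,4,5,9): b_i ≤ 4+i ∀i, a PF.

50000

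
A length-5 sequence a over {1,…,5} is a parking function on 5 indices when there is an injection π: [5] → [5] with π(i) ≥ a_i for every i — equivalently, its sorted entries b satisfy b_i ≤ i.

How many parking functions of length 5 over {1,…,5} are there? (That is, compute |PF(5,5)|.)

1296

|PF(5,5)| = 1·6^4 = 1·1296 = 1296 [KW]
Example (5,1,2,3,4) → sorted (1,2,3,4,5): b_i ≤ i ∀i, a PF.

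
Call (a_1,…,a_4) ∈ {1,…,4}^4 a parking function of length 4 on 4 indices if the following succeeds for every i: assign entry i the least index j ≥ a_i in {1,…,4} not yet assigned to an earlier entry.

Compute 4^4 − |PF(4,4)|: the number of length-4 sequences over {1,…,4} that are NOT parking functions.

131

Count = (4−4+1)·(4+1)^(4−1) = 1·125 = 125 (Konheim–Weiss)
Example (4,4,4,4) → sorted (4,4,4,4): b_1=4>1, not a PF.
Total 256; non-PF = 256−125 = 131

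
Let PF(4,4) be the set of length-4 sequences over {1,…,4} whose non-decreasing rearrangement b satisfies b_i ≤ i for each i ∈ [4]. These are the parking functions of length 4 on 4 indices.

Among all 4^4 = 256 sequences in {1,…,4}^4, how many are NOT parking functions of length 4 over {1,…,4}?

131

|PF(4,4)| = (4+1−4)·(4+1)^{4−1} = 1 · 125 = 125
Check (3,4,4,4) → sorted (3,4,4,4): b_1=3>1, not a PF.
4^4 − 125 = 256 − 125 = 131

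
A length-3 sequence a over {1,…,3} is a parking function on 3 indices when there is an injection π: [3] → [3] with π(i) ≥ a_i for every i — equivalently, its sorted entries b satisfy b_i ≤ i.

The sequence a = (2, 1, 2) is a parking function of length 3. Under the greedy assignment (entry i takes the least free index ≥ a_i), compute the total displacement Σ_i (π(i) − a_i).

1

Σπ = 3·4/2 = 6 (π permutes [3]); Σa = 2+1+2 = 5; disp = 6−5 = 1.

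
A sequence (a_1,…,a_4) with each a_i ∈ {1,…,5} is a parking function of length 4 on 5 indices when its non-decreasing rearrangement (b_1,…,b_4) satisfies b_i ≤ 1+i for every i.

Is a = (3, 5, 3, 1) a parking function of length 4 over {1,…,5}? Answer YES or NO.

YES

Order a: b = (1, 3, 3, 5).
  b_1=1 ≤ 2
  b_2=3 ≤ 3
  b_3=3 ≤ 4
  b_4=5 ≤ 5
All bounds hold ⇒ YES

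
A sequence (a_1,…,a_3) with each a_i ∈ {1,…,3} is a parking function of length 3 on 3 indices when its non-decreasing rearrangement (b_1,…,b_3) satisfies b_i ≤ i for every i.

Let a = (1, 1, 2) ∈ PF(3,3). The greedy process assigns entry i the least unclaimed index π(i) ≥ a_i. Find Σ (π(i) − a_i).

2

Σπ(i) = 1+…+3 = 6; Σa = 1+1+2 = 4; disp = 6−4 = 2.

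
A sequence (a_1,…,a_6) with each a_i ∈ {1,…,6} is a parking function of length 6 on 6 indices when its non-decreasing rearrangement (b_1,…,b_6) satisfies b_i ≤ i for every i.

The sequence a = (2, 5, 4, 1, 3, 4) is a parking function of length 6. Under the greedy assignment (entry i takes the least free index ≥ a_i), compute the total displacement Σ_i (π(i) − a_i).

2

Σπ = 21 ({1..6} each once); Σa = 2+5+4+1+3+4 = 19; disp = 21−19 = 2.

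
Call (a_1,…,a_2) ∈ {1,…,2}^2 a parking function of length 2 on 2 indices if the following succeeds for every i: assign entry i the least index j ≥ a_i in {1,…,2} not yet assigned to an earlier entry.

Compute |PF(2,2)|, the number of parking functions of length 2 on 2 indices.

3

|PF| = 1·3^1 = 1·3 = 3
Example (1,2) → sorted (1,2): b_i ≤ i ∀i, a PF.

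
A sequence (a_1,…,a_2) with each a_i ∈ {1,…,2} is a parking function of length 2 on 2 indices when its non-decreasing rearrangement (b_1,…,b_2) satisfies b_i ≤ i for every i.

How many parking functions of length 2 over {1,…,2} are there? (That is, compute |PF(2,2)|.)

|PF| = (2−2+1)·(2+1)^(2−1) = 1 · 3 = 3 [KW]
Check (1,1) → sorted (1,1): b_i ≤ i ∀i, a PF.

3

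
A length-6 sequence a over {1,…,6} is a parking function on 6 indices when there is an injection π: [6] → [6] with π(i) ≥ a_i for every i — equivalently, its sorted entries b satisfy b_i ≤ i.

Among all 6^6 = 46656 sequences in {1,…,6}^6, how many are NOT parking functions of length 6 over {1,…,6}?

29849

|PF| = (6−6+1)·(6+1)^(6−1) = 1·16807 = 16807 [KW]
Check (2,4,5,4,2,2) → sorted (2,2,2,4,4,5): b_1=2>1, not a PF.
6^6 − 16807 = 46656 − 16807 = 29849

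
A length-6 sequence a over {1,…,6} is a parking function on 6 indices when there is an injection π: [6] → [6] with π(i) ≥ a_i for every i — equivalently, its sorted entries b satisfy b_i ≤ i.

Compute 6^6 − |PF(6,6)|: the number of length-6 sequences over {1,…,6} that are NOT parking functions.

|PF(6,6)| = (6−6+1)·(6+1)^(6−1) = 1×16807 = 16807 [KW]
Check (4,3,6,4,3,3) → sorted (3,3,3,4,4,6): b_1=3>1, not a PF.
Total 46656; non-PF = 46656−16807 = 29849

29849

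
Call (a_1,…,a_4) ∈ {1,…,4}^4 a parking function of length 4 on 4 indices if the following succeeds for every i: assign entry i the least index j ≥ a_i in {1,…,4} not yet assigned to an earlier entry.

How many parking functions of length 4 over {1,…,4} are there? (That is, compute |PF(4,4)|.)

125

|PF| = (5−4)·5^(4−1) = 1 · 125 = 125 (Konheim–Weiss)
One tuple (1,2,1,1) → sorted (1,1,1,2): b_i ≤ i ∀i, a PF.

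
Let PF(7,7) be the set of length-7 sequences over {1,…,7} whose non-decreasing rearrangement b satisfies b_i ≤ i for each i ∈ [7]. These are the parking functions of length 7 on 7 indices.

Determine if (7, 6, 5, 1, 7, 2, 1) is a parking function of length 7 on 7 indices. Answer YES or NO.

Order a: b = (1, 1, 2, 5, 6, 7, 7).
  b_1=1 ≤ 1
  b_2=1 ≤ 2
  b_3=2 ≤ 3
  b_4=5 > 4
  fails at i=4 ⇒ NO

NO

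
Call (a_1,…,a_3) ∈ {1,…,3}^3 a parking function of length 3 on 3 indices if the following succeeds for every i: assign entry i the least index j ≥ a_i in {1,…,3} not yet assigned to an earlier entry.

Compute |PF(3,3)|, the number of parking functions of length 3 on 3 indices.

16

|PF| = (3+1−3)·(3+1)^{3−1} = 1×16 = 16 [KW]
Example (3,2,1) → sorted (1,2,3): b_i ≤ i ∀i, a PF.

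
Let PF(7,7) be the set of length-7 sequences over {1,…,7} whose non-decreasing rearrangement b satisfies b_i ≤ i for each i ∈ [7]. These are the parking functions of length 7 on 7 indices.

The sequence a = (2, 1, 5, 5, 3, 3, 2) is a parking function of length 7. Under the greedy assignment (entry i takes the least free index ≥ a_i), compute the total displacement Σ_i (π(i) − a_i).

7

Σπ(i) = 1+…+7 = 28; Σa = 2+1+5+5+3+3+2 = 21; disp = 28−21 = 7.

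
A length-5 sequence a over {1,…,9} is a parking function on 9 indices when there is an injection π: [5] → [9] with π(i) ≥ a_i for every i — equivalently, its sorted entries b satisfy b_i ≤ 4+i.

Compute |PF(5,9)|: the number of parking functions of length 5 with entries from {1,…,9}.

50000

Count = (10−5)·10^(5−1) = 5×10000 = 50000 [KW]
One tuple (6,1,9,4,1) → sorted (1,1,4,6,9): b_i ≤ 4+i ∀i, a PF.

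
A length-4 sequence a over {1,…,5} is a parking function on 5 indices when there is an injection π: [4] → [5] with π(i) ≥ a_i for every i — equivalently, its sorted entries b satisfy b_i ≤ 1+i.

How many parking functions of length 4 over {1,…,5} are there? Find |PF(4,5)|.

Count = (5+1−4)·(5+1)^{4−1} = 2×216 = 432
Example (5,1,3,1) → sorted (1,1,3,5): b_i ≤ 1+i ∀i, a PF.

432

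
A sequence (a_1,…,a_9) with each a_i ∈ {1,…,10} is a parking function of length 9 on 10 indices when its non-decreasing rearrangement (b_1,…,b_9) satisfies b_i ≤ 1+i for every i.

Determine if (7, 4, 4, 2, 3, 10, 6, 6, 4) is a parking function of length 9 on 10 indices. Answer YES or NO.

Order a: b = (2, 3, 4, 4, 4, 6, 6, 7, 10).
  b_1=2 ≤ 2
  b_2=3 ≤ 3
  b_3=4 ≤ 4
  b_4=4 ≤ 5
  b_5=4 ≤ 6
  b_6=6 ≤ 7
  b_7=6 ≤ 8
  b_8=7 ≤ 9
  b_9=10 ≤ 10
All bounds hold ⇒ YES

YES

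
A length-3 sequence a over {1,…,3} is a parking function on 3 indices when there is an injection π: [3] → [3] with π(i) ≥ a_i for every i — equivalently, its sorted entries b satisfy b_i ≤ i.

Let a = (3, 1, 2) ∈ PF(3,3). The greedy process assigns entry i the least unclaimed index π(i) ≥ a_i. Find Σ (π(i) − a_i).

Σπ = 6 ({1..3} each once); Σa = 3+1+2 = 6; disp = 6−6 = 0.

0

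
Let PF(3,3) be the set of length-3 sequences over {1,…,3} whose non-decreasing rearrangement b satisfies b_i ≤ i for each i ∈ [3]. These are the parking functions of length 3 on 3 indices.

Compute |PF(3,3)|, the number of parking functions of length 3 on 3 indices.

16

|PF| = 1·4^2 = 1×16 = 16 [KW]
Example (2,1,2) → sorted (1,2,2): b_i ≤ i ∀i, a PF.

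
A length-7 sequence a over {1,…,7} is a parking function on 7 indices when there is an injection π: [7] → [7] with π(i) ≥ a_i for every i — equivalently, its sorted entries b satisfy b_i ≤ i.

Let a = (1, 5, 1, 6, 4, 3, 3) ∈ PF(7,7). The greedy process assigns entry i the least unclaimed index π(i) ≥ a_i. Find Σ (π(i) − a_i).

5

Σπ = 28 ({1..7} each once); Σa = 1+5+1+6+4+3+3 = 23; disp = 28−23 = 5.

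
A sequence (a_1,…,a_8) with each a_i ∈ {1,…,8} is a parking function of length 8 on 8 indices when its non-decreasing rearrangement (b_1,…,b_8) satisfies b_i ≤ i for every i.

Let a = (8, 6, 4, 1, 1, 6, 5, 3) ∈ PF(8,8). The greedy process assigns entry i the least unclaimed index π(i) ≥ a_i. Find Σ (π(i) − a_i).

Σπ(i) = 1+…+8 = 36; Σa = 8+6+4+1+1+6+5+3 = 34; disp = 36−34 = 2.

2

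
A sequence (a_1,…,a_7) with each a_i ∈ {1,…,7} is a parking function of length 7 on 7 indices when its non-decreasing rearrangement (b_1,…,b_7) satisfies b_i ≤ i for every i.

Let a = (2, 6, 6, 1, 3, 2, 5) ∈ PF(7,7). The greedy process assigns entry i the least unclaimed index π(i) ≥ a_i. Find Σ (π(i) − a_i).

Σπ = 7·8/2 = 28 (π permutes [7]); Σa = 2+6+6+1+3+2+5 = 25; disp = 28−25 = 3.

3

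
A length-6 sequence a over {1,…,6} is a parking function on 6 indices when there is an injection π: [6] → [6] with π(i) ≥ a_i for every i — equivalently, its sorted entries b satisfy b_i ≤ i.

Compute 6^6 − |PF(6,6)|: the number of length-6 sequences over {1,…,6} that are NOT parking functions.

|PF(6,6)| = 1·7^5 = 1×16807 = 16807 (Pollak)
One tuple (3,6,4,2,2,3) → sorted (2,2,3,3,4,6): b_1=2>1, not a PF.
So 46656 − 16807 = 29849 fail.

29849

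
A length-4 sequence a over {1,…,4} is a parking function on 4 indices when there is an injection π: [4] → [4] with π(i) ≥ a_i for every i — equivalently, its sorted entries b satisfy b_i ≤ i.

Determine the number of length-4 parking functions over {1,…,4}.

125

Count = (4−4+1)·(4+1)^(4−1) = 1×125 = 125 [KW]
Example (1,3,1,1) → sorted (1,1,1,3): b_i ≤ i ∀i, a PF.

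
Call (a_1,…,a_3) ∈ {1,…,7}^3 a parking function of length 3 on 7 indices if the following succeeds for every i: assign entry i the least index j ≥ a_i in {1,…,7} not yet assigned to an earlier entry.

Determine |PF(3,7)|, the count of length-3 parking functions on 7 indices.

#PF = (8−3)·8^(3−1) = 5·64 = 320 [KW]
One tuple (1,2,7) → sorted (1,2,7): b_i ≤ 4+i ∀i, a PF.

320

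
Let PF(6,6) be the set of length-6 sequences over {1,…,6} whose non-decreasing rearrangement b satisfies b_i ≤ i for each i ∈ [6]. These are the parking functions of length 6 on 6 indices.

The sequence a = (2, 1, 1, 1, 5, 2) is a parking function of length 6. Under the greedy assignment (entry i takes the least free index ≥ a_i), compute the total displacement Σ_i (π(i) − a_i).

Σπ = 21 ({1..6} each once); Σa = 2+1+1+1+5+2 = 12; disp = 21−12 = 9.

9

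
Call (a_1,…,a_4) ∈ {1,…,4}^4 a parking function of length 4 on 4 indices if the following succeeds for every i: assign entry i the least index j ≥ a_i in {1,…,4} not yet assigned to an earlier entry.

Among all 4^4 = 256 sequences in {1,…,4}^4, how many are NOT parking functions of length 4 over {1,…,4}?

131

|PF| = (5−4)·5^(4−1) = 1 · 125 = 125 (Pollak)
Example (3,3,3,3) → sorted (3,3,3,3): b_1=3>1, not a PF.
4^4 − 125 = 256 − 125 = 131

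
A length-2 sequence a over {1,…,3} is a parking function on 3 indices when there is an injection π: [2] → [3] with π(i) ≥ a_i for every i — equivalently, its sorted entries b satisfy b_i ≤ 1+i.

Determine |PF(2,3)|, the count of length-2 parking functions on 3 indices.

Count = (3−2+1)·(3+1)^(2−1) = 2 · 4 = 8
Check (1,3) → sorted (1,3): b_i ≤ 1+i ∀i, a PF.

8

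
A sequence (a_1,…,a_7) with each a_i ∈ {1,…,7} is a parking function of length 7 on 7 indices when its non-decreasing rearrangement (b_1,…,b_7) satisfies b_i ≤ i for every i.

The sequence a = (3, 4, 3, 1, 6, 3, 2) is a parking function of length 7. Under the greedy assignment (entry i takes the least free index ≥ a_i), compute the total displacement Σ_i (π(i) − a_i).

6

Σπ = 28 ({1..7} each once); Σa = 3+4+3+1+6+3+2 = 22; disp = 28−22 = 6.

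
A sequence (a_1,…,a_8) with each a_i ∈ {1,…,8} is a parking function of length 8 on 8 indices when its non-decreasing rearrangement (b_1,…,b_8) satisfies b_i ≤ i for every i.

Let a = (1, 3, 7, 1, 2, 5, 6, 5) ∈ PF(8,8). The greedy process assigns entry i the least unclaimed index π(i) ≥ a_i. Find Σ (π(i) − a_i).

Σπ(i) = 1+…+8 = 36; Σa = 1+3+7+1+2+5+6+5 = 30; disp = 36−30 = 6.

6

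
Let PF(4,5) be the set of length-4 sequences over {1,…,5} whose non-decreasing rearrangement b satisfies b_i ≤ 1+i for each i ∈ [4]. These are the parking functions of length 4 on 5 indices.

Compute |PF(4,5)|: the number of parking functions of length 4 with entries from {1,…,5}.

#PF = (5+1−4)·(5+1)^{4−1} = 2 · 216 = 432 [KW]
Example (3,4,3,1) → sorted (1,3,3,4): b_i ≤ 1+i ∀i, a PF.

432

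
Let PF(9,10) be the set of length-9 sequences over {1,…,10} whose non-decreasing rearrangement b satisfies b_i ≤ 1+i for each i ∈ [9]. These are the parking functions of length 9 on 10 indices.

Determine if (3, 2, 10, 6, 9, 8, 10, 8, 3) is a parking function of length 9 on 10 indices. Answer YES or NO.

Rearranged: b = (2, 3, 3, 6, 8, 8, 9, 10, 10).
  b_1=2 ≤ 2
  b_2=3 ≤ 3
  b_3=3 ≤ 4
  b_4=6 > 5
  fails at i=4 ⇒ NO

NO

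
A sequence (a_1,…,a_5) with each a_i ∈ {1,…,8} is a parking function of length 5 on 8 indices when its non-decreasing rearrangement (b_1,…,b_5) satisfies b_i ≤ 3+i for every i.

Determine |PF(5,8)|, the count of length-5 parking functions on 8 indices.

26244

#PF = (8+1−5)·(8+1)^{5−1} = 4·6561 = 26244 (Konheim–Weiss)
One tuple (8,4,3,3,5) → sorted (3,3,4,5,8): b_i ≤ 3+i ∀i, a PF.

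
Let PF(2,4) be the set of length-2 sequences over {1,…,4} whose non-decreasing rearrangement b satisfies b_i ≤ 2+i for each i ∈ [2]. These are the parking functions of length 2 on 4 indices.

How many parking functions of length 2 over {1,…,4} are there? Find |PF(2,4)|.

15

Count = 3·5^1 = 3×5 = 15 (Pollak)
One tuple (1,3) → sorted (1,3): b_i ≤ 2+i ∀i, a PF.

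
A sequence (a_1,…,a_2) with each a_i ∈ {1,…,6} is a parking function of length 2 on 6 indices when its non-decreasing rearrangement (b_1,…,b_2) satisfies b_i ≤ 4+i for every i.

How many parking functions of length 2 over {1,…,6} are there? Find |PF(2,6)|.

Count = (7−2)·7^(2−1) = 5·7 = 35 [KW]
Example (6,1) → sorted (1,6): b_i ≤ 4+i ∀i, a PF.

35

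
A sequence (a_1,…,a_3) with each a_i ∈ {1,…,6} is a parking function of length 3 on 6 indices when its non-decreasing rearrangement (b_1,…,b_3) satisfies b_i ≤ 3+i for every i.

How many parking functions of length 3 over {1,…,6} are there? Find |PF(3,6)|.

196

|PF| = (6−3+1)·(6+1)^(3−1) = 4·49 = 196 (Pollak)
Check (6,4,2) → sorted (2,4,6): b_i ≤ 3+i ∀i, a PF.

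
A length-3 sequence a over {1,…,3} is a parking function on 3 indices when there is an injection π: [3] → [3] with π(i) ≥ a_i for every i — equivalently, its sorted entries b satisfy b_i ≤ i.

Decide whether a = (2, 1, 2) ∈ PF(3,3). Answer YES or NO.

YES

Order a: b = (1, 2, 2).
  b_1=1 ≤ 1
  b_2=2 ≤ 2
  b_3=2 ≤ 3
All bounds hold ⇒ YES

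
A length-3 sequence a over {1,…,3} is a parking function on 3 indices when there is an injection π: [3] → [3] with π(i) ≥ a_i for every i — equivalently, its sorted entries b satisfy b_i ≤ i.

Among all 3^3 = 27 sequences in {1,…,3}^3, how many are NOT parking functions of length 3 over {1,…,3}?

11

|PF| = (4−3)·4^(3−1) = 1 · 16 = 16 (Pollak)
Check (3,3,3) → sorted (3,3,3): b_1=3>1, not a PF.
Total 27; non-PF = 27−16 = 11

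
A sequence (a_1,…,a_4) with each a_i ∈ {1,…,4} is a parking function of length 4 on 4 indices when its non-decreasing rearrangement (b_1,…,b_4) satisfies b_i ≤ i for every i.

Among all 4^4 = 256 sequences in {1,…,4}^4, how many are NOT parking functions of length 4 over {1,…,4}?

131

Count = (4−4+1)·(4+1)^(4−1) = 1·125 = 125 (Konheim–Weiss)
E.g. (3,3,4,3) → sorted (3,3,3,4): b_1=3>1, not a PF.
So 256 − 125 = 131 fail.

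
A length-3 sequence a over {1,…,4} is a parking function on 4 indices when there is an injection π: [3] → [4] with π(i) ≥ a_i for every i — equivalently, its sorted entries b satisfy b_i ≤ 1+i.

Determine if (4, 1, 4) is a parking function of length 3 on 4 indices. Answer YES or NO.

NO

Order a: b = (1, 4, 4).
  b_1=1 ≤ 2
  b_2=4 > 3
  fails at i=2 ⇒ NO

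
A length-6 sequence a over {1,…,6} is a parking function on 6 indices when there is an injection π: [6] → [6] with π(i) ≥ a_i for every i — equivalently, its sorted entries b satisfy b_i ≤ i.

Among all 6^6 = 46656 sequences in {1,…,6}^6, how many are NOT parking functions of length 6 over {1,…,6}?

29849

|PF| = (6+1−6)·(6+1)^{6−1} = 1·16807 = 16807 (Pollak)
E.g. (3,2,4,4,5,4) → sorted (2,3,4,4,4,5): b_1=2>1, not a PF.
So 46656 − 16807 = 29849 fail.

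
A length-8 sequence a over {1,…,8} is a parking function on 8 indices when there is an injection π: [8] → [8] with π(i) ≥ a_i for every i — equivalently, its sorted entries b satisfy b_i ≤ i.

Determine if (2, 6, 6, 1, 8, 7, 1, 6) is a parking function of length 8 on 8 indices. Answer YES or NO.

NO

Order a: b = (1, 1, 2, 6, 6, 6, 7, 8).
  b_1=1 ≤ 1
  b_2=1 ≤ 2
  b_3=2 ≤ 3
  b_4=6 > 4
  fails at i=4 ⇒ NO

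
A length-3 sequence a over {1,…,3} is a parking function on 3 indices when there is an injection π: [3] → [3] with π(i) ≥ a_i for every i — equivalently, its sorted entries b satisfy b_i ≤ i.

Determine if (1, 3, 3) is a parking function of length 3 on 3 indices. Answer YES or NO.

NO

Order a: b = (1, 3, 3).
  b_1=1 ≤ 1
  b_2=3 > 2
  fails at i=2 ⇒ NO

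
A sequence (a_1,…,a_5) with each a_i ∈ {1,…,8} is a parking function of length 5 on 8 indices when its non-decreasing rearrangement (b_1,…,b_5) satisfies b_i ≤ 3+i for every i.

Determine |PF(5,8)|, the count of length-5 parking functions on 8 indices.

#PF = (8−5+1)·(8+1)^(5−1) = 4·6561 = 26244
One tuple (8,2,7,3,5) → sorted (2,3,5,7,8): b_i ≤ 3+i ∀i, a PF.

26244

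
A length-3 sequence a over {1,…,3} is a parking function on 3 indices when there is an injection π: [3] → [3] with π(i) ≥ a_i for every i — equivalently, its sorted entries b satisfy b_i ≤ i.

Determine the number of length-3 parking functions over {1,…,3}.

16

#PF = (3−3+1)·(3+1)^(3−1) = 1·16 = 16 (Pollak)
Example (2,1,2) → sorted (1,2,2): b_i ≤ i ∀i, a PF.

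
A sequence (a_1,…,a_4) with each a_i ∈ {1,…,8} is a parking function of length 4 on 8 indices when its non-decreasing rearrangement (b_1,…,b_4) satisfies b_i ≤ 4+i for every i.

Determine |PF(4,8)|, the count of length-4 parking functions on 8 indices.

Count = 5·9^3 = 5 · 729 = 3645 (Pollak)
One tuple (2,7,7,3) → sorted (2,3,7,7): b_i ≤ 4+i ∀i, a PF.

3645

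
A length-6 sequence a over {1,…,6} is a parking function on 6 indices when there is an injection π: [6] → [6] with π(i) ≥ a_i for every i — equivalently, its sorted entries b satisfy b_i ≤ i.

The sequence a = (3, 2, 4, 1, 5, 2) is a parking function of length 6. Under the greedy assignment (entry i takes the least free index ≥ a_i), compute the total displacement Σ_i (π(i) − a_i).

4

Σπ = 6·7/2 = 21 (π permutes [6]); Σa = 3+2+4+1+5+2 = 17; disp = 21−17 = 4.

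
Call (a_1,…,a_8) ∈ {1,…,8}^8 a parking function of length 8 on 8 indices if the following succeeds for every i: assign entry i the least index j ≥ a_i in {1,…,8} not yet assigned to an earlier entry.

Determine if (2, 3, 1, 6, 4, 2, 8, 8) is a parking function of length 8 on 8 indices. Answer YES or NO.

Sorted: b = (1, 2, 2, 3, 4, 6, 8, 8).
  b_1=1 ≤ 1
  b_2=2 ≤ 2
  b_3=2 ≤ 3
  b_4=3 ≤ 4
  b_5=4 ≤ 5
  b_6=6 ≤ 6
  b_7=8 > 7
  fails at i=7 ⇒ NO

NO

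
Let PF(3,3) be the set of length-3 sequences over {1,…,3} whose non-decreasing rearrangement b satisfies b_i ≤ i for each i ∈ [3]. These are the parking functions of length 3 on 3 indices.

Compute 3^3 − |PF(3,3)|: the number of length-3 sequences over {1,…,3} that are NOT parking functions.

11

Count = (3+1−3)·(3+1)^{3−1} = 1×16 = 16 (Pollak)
One tuple (2,3,2) → sorted (2,2,3): b_1=2>1, not a PF.
So 27 − 16 = 11 fail.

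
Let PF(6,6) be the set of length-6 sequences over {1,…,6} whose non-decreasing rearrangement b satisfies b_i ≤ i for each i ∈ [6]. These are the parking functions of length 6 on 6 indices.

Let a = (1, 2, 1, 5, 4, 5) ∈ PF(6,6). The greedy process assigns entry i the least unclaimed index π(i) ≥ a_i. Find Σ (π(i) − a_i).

3

Σπ(i) = 1+…+6 = 21; Σa = 1+2+1+5+4+5 = 18; disp = 21−18 = 3.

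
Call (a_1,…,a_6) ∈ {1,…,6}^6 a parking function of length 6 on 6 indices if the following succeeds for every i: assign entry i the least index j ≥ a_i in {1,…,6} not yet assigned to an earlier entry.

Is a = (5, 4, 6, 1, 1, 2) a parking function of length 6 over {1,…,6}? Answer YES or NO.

Order a: b = (1, 1, 2, 4, 5, 6).
  b_1=1 ≤ 1
  b_2=1 ≤ 2
  b_3=2 ≤ 3
  b_4=4 ≤ 4
  b_5=5 ≤ 5
  b_6=6 ≤ 6
All bounds hold ⇒ YES

YES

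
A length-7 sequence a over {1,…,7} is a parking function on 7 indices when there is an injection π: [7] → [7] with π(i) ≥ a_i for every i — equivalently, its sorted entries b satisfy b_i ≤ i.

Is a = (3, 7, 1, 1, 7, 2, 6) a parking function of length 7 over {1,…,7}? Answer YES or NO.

Sorted: b = (1, 1, 2, 3, 6, 7, 7).
  b_1=1 ≤ 1
  b_2=1 ≤ 2
  b_3=2 ≤ 3
  b_4=3 ≤ 4
  b_5=6 > 5
  fails at i=5 ⇒ NO

NO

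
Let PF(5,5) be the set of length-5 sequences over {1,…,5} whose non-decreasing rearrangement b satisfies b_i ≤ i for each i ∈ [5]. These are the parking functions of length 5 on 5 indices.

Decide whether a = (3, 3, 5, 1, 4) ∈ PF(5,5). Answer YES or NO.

Sorted: b = (1, 3, 3, 4, 5).
  b_1=1 ≤ 1
  b_2=3 > 2
  fails at i=2 ⇒ NO

NO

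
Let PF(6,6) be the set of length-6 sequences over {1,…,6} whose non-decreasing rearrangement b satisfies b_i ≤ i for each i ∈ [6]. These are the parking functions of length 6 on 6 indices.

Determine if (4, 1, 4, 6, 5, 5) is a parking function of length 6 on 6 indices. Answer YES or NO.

Order a: b = (1, 4, 4, 5, 5, 6).
  b_1=1 ≤ 1
  b_2=4 > 2
  fails at i=2 ⇒ NO

NO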